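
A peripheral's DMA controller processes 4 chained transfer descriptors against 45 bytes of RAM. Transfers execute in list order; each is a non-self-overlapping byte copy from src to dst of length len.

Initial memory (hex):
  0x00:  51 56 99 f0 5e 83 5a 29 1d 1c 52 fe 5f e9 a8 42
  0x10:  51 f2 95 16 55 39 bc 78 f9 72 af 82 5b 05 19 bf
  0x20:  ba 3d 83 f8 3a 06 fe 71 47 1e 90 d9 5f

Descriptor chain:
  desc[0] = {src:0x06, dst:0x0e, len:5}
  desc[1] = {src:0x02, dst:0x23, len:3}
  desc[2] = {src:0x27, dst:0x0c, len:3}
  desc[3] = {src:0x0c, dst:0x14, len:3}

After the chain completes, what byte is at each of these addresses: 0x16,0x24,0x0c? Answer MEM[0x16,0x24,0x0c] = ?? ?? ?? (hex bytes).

MEM[0x16,0x24,0x0c] = 1e f0 71

D0: mem[0x0e..0x12] <- [5a 29 1d 1c 52]
D1: mem[0x23..0x25] <- [99 f0 5e]
D2: mem[0x0c..0x0e] <- [71 47 1e]
D3: mem[0x14..0x16] <- [71 47 1e]
query mem[0x16]=0x1e, mem[0x24]=0xf0, mem[0x0c]=0x71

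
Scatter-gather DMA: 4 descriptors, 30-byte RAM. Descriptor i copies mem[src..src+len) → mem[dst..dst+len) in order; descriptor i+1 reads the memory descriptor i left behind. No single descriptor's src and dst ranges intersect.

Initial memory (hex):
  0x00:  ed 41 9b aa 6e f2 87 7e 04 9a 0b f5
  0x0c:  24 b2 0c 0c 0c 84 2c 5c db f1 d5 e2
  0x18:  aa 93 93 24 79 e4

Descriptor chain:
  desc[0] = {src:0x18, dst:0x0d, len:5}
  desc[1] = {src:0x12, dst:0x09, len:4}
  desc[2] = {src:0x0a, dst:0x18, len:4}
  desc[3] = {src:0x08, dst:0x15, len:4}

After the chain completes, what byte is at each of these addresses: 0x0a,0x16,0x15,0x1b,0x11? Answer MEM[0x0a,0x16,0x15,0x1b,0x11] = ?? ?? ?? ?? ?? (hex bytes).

D0: mem[0x0d..0x11] <- [aa 93 93 24 79]
D1: mem[0x09..0x0c] <- [2c 5c db f1]
D2: mem[0x18..0x1b] <- [5c db f1 aa]
D3: mem[0x15..0x18] <- [04 2c 5c db]
query mem[0x0a]=0x5c, mem[0x16]=0x2c, mem[0x15]=0x04, mem[0x1b]=0xaa, mem[0x11]=0x79

MEM[0x0a,0x16,0x15,0x1b,0x11] = 5c 2c 04 aa 79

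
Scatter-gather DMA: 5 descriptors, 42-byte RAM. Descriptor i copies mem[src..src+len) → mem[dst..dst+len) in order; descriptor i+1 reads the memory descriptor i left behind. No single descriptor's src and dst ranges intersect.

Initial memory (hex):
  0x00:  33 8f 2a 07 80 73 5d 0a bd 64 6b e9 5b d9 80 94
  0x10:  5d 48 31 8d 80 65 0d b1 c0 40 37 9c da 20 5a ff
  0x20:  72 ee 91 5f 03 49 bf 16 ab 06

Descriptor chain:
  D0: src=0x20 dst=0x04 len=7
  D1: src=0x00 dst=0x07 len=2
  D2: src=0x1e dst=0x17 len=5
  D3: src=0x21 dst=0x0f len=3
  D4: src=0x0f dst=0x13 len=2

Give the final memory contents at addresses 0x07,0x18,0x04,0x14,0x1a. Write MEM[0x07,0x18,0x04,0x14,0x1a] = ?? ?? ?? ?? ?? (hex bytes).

MEM[0x07,0x18,0x04,0x14,0x1a] = 33 ff 72 91 ee

[0] 0x20->0x04 len=7 : 72 ee 91 5f 03 49 bf
[1] 0x00->0x07 len=2 : 33 8f
[2] 0x1e->0x17 len=5 : 5a ff 72 ee 91
[3] 0x21->0x0f len=3 : ee 91 5f
[4] 0x0f->0x13 len=2 : ee 91
query mem[0x07]=0x33, mem[0x18]=0xff, mem[0x04]=0x72, mem[0x14]=0x91, mem[0x1a]=0xee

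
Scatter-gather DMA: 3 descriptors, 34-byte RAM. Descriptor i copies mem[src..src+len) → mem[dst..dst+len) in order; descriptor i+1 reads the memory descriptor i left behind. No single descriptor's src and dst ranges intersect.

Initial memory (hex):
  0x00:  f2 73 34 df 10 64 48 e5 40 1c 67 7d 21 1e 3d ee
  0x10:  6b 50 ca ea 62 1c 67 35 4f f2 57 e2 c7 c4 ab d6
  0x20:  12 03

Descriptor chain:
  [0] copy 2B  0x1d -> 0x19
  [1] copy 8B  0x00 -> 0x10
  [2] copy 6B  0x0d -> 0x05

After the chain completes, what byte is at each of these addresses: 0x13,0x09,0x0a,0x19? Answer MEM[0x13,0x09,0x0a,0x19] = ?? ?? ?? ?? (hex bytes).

  after D0: wrote 2B at 0x19 = c4ab
  after D1: wrote 8B at 0x10 = f27334df106448e5
  after D2: wrote 6B at 0x05 = 1e3deef27334
query mem[0x13]=0xdf, mem[0x09]=0x73, mem[0x0a]=0x34, mem[0x19]=0xc4

MEM[0x13,0x09,0x0a,0x19] = df 73 34 c4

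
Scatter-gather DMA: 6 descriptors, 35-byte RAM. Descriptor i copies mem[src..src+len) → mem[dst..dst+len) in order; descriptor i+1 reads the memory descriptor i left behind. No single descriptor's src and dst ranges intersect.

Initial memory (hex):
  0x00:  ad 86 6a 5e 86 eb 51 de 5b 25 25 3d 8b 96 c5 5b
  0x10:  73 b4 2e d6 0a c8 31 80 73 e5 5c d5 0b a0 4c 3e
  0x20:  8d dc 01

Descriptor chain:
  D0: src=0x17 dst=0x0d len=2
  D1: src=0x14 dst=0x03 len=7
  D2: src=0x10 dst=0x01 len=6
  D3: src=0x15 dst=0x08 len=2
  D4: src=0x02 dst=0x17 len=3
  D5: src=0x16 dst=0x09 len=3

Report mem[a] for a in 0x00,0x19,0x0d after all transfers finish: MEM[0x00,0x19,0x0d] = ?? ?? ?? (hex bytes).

MEM[0x00,0x19,0x0d] = ad d6 80

D0: mem[0x0d..0x0e] <- [80 73]
D1: mem[0x03..0x09] <- [0a c8 31 80 73 e5 5c]
D2: mem[0x01..0x06] <- [73 b4 2e d6 0a c8]
D3: mem[0x08..0x09] <- [c8 31]
D4: mem[0x17..0x19] <- [b4 2e d6]
D5: mem[0x09..0x0b] <- [31 b4 2e]
query mem[0x00]=0xad, mem[0x19]=0xd6, mem[0x0d]=0x80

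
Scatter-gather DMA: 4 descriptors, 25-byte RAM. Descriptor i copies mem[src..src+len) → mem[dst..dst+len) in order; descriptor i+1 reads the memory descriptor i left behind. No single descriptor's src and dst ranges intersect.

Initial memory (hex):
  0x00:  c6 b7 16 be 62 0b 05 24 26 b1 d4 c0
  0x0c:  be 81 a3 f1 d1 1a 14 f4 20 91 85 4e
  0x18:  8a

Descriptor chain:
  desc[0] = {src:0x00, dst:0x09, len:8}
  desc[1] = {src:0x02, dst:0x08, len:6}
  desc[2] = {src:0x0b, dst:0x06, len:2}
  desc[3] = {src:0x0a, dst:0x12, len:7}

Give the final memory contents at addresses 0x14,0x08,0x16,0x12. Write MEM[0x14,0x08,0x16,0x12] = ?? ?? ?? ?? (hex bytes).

#0 dst[0x09+8] := {0xc6,0xb7,0x16,0xbe,0x62,0x0b,0x05,0x24}
#1 dst[0x08+6] := {0x16,0xbe,0x62,0x0b,0x05,0x24}
#2 dst[0x06+2] := {0x0b,0x05}
#3 dst[0x12+7] := {0x62,0x0b,0x05,0x24,0x0b,0x05,0x24}
query mem[0x14]=0x05, mem[0x08]=0x16, mem[0x16]=0x0b, mem[0x12]=0x62

MEM[0x14,0x08,0x16,0x12] = 05 16 0b 62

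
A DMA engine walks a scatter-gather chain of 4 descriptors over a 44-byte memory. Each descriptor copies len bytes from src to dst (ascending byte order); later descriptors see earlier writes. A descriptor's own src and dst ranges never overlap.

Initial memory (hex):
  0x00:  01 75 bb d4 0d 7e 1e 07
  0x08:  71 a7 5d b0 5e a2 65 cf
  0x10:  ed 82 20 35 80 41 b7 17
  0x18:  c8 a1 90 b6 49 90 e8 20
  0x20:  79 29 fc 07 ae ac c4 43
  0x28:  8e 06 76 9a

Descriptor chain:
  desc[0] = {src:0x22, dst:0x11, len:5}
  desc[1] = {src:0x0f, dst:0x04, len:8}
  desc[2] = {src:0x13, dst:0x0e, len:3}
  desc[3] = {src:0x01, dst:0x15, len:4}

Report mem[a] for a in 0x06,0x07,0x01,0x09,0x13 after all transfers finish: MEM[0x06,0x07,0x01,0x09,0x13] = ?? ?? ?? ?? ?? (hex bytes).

MEM[0x06,0x07,0x01,0x09,0x13] = fc 07 75 ac ae

D0: mem[0x11..0x15] <- [fc 07 ae ac c4]
D1: mem[0x04..0x0b] <- [cf ed fc 07 ae ac c4 b7]
D2: mem[0x0e..0x10] <- [ae ac c4]
D3: mem[0x15..0x18] <- [75 bb d4 cf]
query mem[0x06]=0xfc, mem[0x07]=0x07, mem[0x01]=0x75, mem[0x09]=0xac, mem[0x13]=0xae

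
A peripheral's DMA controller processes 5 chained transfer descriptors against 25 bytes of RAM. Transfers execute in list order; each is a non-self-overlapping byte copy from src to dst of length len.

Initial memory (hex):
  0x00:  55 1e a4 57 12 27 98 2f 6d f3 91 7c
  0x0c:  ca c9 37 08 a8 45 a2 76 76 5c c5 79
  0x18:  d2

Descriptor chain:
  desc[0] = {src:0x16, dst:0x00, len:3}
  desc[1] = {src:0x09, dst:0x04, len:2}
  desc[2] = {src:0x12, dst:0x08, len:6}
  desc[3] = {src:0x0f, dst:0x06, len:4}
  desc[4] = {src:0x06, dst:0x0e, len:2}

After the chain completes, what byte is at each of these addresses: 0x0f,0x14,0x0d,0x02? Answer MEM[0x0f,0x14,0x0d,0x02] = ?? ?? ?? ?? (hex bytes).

[0] 0x16->0x00 len=3 : c5 79 d2
[1] 0x09->0x04 len=2 : f3 91
[2] 0x12->0x08 len=6 : a2 76 76 5c c5 79
[3] 0x0f->0x06 len=4 : 08 a8 45 a2
[4] 0x06->0x0e len=2 : 08 a8
query mem[0x0f]=0xa8, mem[0x14]=0x76, mem[0x0d]=0x79, mem[0x02]=0xd2

MEM[0x0f,0x14,0x0d,0x02] = a8 76 79 d2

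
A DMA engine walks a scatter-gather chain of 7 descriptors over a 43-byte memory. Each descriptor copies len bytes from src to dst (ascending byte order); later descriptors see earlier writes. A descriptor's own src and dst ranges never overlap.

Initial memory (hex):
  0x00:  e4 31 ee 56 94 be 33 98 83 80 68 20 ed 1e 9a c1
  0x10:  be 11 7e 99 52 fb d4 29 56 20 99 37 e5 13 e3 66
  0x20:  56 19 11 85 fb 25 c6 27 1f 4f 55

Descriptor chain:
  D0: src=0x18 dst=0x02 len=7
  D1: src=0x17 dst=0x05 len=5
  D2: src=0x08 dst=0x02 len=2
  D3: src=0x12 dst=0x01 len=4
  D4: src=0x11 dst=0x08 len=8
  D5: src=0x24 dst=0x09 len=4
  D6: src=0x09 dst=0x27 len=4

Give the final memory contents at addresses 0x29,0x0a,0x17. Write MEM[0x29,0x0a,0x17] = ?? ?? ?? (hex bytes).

MEM[0x29,0x0a,0x17] = c6 25 29

  after D0: wrote 7B at 0x02 = 56209937e513e3
  after D1: wrote 5B at 0x05 = 2956209937
  after D2: wrote 2B at 0x02 = 9937
  after D3: wrote 4B at 0x01 = 7e9952fb
  after D4: wrote 8B at 0x08 = 117e9952fbd42956
  after D5: wrote 4B at 0x09 = fb25c627
  after D6: wrote 4B at 0x27 = fb25c627
query mem[0x29]=0xc6, mem[0x0a]=0x25, mem[0x17]=0x29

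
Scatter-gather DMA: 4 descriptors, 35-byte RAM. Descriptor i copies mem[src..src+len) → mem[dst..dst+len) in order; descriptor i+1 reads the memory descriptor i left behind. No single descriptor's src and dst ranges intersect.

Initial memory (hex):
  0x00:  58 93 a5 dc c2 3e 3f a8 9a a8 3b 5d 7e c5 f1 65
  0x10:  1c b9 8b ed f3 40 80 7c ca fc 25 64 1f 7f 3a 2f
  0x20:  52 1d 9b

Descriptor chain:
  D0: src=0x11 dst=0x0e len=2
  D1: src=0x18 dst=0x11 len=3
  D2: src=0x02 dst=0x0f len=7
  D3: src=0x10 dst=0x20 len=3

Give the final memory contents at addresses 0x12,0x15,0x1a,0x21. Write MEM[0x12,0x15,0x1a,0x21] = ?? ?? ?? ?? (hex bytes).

MEM[0x12,0x15,0x1a,0x21] = 3e 9a 25 c2

[0] 0x11->0x0e len=2 : b9 8b
[1] 0x18->0x11 len=3 : ca fc 25
[2] 0x02->0x0f len=7 : a5 dc c2 3e 3f a8 9a
[3] 0x10->0x20 len=3 : dc c2 3e
query mem[0x12]=0x3e, mem[0x15]=0x9a, mem[0x1a]=0x25, mem[0x21]=0xc2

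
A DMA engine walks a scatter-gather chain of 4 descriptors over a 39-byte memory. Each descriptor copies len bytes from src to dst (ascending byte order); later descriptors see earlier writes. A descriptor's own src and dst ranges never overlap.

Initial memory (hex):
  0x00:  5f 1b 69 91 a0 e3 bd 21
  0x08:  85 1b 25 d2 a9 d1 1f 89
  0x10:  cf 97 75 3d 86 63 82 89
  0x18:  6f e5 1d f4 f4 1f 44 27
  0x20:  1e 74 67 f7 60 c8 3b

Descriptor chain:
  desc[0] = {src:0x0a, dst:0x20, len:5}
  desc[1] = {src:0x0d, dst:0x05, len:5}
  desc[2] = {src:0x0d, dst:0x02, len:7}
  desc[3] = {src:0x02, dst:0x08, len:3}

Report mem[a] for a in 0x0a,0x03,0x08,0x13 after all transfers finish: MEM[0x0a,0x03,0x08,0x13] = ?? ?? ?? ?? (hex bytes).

#0 dst[0x20+5] := {0x25,0xd2,0xa9,0xd1,0x1f}
#1 dst[0x05+5] := {0xd1,0x1f,0x89,0xcf,0x97}
#2 dst[0x02+7] := {0xd1,0x1f,0x89,0xcf,0x97,0x75,0x3d}
#3 dst[0x08+3] := {0xd1,0x1f,0x89}
query mem[0x0a]=0x89, mem[0x03]=0x1f, mem[0x08]=0xd1, mem[0x13]=0x3d

MEM[0x0a,0x03,0x08,0x13] = 89 1f d1 3d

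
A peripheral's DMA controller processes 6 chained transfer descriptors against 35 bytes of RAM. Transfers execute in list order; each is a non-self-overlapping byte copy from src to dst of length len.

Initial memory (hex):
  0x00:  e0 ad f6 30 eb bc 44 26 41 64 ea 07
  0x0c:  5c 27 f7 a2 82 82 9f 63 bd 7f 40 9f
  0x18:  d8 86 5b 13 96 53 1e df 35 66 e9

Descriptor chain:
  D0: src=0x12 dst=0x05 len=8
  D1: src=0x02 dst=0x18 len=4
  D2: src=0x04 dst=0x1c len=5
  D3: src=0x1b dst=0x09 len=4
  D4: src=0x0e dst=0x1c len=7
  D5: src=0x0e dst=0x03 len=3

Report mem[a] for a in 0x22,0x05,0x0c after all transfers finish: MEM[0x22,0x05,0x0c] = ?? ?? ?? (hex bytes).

MEM[0x22,0x05,0x0c] = bd 82 63

  after D0: wrote 8B at 0x05 = 9f63bd7f409fd886
  after D1: wrote 4B at 0x18 = f630eb9f
  after D2: wrote 5B at 0x1c = eb9f63bd7f
  after D3: wrote 4B at 0x09 = 9feb9f63
  after D4: wrote 7B at 0x1c = f7a282829f63bd
  after D5: wrote 3B at 0x03 = f7a282
query mem[0x22]=0xbd, mem[0x05]=0x82, mem[0x0c]=0x63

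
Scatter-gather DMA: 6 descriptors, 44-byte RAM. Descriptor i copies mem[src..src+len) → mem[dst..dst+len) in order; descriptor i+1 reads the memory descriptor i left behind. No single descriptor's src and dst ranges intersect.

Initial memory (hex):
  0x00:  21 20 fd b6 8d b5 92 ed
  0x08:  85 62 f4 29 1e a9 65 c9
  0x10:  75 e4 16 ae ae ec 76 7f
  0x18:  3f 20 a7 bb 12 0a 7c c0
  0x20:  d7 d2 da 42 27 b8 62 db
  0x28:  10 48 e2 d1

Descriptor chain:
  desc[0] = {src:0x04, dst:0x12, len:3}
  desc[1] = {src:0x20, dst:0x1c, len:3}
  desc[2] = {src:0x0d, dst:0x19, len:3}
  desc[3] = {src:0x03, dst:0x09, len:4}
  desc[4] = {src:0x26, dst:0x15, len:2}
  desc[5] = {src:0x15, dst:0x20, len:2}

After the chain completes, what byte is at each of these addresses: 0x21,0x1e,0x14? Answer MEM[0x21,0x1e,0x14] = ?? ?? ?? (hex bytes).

MEM[0x21,0x1e,0x14] = db da 92

[0] 0x04->0x12 len=3 : 8d b5 92
[1] 0x20->0x1c len=3 : d7 d2 da
[2] 0x0d->0x19 len=3 : a9 65 c9
[3] 0x03->0x09 len=4 : b6 8d b5 92
[4] 0x26->0x15 len=2 : 62 db
[5] 0x15->0x20 len=2 : 62 db
query mem[0x21]=0xdb, mem[0x1e]=0xda, mem[0x14]=0x92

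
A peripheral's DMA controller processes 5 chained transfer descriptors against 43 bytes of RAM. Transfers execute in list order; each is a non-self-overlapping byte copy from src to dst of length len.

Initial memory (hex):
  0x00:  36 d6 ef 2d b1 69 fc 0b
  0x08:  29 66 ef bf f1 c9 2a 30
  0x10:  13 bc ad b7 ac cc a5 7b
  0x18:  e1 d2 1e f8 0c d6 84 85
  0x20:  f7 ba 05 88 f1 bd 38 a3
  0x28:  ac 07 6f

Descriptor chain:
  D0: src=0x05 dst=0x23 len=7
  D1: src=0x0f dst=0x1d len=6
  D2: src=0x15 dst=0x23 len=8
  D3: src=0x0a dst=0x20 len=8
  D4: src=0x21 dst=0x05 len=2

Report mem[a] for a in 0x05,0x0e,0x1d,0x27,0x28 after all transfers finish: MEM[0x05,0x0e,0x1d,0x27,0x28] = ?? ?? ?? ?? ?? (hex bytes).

MEM[0x05,0x0e,0x1d,0x27,0x28] = bf 2a 30 bc 1e

#0 dst[0x23+7] := {0x69,0xfc,0x0b,0x29,0x66,0xef,0xbf}
#1 dst[0x1d+6] := {0x30,0x13,0xbc,0xad,0xb7,0xac}
#2 dst[0x23+8] := {0xcc,0xa5,0x7b,0xe1,0xd2,0x1e,0xf8,0x0c}
#3 dst[0x20+8] := {0xef,0xbf,0xf1,0xc9,0x2a,0x30,0x13,0xbc}
#4 dst[0x05+2] := {0xbf,0xf1}
query mem[0x05]=0xbf, mem[0x0e]=0x2a, mem[0x1d]=0x30, mem[0x27]=0xbc, mem[0x28]=0x1e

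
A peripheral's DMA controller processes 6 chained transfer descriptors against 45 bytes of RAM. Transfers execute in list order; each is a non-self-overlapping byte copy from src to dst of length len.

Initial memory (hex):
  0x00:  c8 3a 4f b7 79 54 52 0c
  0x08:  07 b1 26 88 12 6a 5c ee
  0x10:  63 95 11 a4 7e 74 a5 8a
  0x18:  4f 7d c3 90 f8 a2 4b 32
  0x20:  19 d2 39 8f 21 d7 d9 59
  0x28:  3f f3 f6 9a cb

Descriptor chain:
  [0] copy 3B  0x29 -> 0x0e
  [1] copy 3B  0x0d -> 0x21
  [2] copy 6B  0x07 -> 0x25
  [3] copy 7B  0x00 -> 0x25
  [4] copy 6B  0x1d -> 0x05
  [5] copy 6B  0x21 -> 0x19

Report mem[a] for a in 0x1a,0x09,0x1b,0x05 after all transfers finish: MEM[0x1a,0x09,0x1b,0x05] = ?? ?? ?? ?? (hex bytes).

  after D0: wrote 3B at 0x0e = f3f69a
  after D1: wrote 3B at 0x21 = 6af3f6
  after D2: wrote 6B at 0x25 = 0c07b1268812
  after D3: wrote 7B at 0x25 = c83a4fb7795452
  after D4: wrote 6B at 0x05 = a24b32196af3
  after D5: wrote 6B at 0x19 = 6af3f621c83a
query mem[0x1a]=0xf3, mem[0x09]=0x6a, mem[0x1b]=0xf6, mem[0x05]=0xa2

MEM[0x1a,0x09,0x1b,0x05] = f3 6a f6 a2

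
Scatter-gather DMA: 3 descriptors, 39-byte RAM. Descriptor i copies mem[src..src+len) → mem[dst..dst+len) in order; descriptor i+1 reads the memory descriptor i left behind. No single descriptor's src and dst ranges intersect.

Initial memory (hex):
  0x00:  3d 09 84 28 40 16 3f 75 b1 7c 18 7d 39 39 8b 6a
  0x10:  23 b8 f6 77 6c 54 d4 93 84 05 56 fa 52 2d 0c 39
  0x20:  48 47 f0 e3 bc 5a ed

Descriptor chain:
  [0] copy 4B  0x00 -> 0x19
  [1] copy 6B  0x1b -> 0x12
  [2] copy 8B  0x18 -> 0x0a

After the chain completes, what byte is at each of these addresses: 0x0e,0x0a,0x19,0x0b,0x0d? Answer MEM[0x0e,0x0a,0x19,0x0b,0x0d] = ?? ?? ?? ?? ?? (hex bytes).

MEM[0x0e,0x0a,0x19,0x0b,0x0d] = 28 84 3d 3d 84

D0: mem[0x19..0x1c] <- [3d 09 84 28]
D1: mem[0x12..0x17] <- [84 28 2d 0c 39 48]
D2: mem[0x0a..0x11] <- [84 3d 09 84 28 2d 0c 39]
query mem[0x0e]=0x28, mem[0x0a]=0x84, mem[0x19]=0x3d, mem[0x0b]=0x3d, mem[0x0d]=0x84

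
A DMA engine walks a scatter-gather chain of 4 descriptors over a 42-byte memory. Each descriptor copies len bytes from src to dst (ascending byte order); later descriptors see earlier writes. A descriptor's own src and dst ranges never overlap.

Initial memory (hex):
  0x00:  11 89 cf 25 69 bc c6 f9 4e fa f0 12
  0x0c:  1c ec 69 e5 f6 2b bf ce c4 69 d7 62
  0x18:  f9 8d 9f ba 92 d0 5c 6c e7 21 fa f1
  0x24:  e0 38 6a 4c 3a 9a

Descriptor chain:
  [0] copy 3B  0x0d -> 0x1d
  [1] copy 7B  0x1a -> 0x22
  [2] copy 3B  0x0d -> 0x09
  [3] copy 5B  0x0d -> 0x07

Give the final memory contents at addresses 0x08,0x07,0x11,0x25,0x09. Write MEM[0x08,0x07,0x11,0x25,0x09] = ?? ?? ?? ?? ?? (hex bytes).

MEM[0x08,0x07,0x11,0x25,0x09] = 69 ec 2b ec e5

D0: mem[0x1d..0x1f] <- [ec 69 e5]
D1: mem[0x22..0x28] <- [9f ba 92 ec 69 e5 e7]
D2: mem[0x09..0x0b] <- [ec 69 e5]
D3: mem[0x07..0x0b] <- [ec 69 e5 f6 2b]
query mem[0x08]=0x69, mem[0x07]=0xec, mem[0x11]=0x2b, mem[0x25]=0xec, mem[0x09]=0xe5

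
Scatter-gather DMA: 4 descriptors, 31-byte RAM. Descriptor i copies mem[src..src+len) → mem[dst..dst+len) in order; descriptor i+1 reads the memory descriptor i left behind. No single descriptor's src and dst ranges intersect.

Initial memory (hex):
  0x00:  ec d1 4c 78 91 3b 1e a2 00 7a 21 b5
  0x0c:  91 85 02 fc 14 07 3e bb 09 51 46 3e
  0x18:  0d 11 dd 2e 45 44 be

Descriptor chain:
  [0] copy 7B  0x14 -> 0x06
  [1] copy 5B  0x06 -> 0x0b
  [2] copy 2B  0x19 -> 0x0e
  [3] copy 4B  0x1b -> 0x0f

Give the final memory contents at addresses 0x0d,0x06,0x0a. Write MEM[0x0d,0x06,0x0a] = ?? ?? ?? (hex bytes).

[0] 0x14->0x06 len=7 : 09 51 46 3e 0d 11 dd
[1] 0x06->0x0b len=5 : 09 51 46 3e 0d
[2] 0x19->0x0e len=2 : 11 dd
[3] 0x1b->0x0f len=4 : 2e 45 44 be
query mem[0x0d]=0x46, mem[0x06]=0x09, mem[0x0a]=0x0d

MEM[0x0d,0x06,0x0a] = 46 09 0d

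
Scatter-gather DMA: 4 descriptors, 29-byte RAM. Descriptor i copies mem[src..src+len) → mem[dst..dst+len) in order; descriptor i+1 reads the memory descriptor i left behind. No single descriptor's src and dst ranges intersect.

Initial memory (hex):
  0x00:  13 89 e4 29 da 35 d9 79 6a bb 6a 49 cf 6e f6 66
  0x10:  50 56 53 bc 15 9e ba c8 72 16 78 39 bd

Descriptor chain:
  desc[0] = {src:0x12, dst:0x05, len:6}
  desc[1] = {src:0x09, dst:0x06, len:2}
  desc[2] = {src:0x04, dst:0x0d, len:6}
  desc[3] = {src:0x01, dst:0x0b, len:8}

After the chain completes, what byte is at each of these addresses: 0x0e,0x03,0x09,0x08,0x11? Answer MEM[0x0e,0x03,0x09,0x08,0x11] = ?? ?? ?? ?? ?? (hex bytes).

MEM[0x0e,0x03,0x09,0x08,0x11] = da 29 ba 9e c8

[0] 0x12->0x05 len=6 : 53 bc 15 9e ba c8
[1] 0x09->0x06 len=2 : ba c8
[2] 0x04->0x0d len=6 : da 53 ba c8 9e ba
[3] 0x01->0x0b len=8 : 89 e4 29 da 53 ba c8 9e
query mem[0x0e]=0xda, mem[0x03]=0x29, mem[0x09]=0xba, mem[0x08]=0x9e, mem[0x11]=0xc8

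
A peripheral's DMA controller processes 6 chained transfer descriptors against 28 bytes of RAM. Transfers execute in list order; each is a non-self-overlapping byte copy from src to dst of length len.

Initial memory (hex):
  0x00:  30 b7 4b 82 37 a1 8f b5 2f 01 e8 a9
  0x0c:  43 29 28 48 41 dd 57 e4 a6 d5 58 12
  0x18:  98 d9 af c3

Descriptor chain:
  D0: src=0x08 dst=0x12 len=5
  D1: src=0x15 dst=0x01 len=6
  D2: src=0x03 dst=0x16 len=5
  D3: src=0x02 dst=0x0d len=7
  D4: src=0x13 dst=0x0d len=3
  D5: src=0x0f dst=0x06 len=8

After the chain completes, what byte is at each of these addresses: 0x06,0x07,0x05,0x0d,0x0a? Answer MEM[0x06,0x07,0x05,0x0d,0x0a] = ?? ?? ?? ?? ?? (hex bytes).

D0: mem[0x12..0x16] <- [2f 01 e8 a9 43]
D1: mem[0x01..0x06] <- [a9 43 12 98 d9 af]
D2: mem[0x16..0x1a] <- [12 98 d9 af b5]
D3: mem[0x0d..0x13] <- [43 12 98 d9 af b5 2f]
D4: mem[0x0d..0x0f] <- [2f e8 a9]
D5: mem[0x06..0x0d] <- [a9 d9 af b5 2f e8 a9 12]
query mem[0x06]=0xa9, mem[0x07]=0xd9, mem[0x05]=0xd9, mem[0x0d]=0x12, mem[0x0a]=0x2f

MEM[0x06,0x07,0x05,0x0d,0x0a] = a9 d9 d9 12 2f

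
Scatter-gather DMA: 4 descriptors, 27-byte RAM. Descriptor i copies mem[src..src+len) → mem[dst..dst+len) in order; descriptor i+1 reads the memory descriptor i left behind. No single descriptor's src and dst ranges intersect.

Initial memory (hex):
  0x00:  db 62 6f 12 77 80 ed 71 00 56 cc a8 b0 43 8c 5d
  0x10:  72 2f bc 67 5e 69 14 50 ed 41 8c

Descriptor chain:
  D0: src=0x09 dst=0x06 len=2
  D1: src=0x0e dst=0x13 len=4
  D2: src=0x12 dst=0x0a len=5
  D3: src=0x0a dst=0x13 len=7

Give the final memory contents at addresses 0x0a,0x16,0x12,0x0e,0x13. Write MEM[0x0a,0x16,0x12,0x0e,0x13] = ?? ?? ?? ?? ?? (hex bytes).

[0] 0x09->0x06 len=2 : 56 cc
[1] 0x0e->0x13 len=4 : 8c 5d 72 2f
[2] 0x12->0x0a len=5 : bc 8c 5d 72 2f
[3] 0x0a->0x13 len=7 : bc 8c 5d 72 2f 5d 72
query mem[0x0a]=0xbc, mem[0x16]=0x72, mem[0x12]=0xbc, mem[0x0e]=0x2f, mem[0x13]=0xbc

MEM[0x0a,0x16,0x12,0x0e,0x13] = bc 72 bc 2f bc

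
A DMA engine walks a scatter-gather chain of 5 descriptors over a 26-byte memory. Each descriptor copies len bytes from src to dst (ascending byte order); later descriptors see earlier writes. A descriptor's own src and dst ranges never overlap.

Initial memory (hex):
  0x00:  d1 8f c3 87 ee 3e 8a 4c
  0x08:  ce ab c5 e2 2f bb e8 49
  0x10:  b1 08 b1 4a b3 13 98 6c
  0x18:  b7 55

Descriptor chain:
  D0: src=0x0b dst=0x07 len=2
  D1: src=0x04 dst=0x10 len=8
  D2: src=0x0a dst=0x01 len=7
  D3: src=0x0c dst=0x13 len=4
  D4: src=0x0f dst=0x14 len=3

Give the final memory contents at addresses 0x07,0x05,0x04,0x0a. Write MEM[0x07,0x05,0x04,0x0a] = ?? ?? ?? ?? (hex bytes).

MEM[0x07,0x05,0x04,0x0a] = ee e8 bb c5

#0 dst[0x07+2] := {0xe2,0x2f}
#1 dst[0x10+8] := {0xee,0x3e,0x8a,0xe2,0x2f,0xab,0xc5,0xe2}
#2 dst[0x01+7] := {0xc5,0xe2,0x2f,0xbb,0xe8,0x49,0xee}
#3 dst[0x13+4] := {0x2f,0xbb,0xe8,0x49}
#4 dst[0x14+3] := {0x49,0xee,0x3e}
query mem[0x07]=0xee, mem[0x05]=0xe8, mem[0x04]=0xbb, mem[0x0a]=0xc5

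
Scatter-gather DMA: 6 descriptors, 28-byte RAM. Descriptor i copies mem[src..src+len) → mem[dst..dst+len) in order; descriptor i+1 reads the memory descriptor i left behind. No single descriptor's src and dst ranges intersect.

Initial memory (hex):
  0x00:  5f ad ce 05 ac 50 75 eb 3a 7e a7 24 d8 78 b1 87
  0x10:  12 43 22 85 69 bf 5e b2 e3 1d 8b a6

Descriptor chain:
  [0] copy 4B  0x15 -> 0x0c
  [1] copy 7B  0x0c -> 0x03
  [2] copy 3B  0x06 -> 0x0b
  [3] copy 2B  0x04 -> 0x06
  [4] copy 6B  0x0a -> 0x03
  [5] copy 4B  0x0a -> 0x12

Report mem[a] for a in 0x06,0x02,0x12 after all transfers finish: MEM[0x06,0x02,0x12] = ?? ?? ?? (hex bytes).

MEM[0x06,0x02,0x12] = 43 ce a7

#0 dst[0x0c+4] := {0xbf,0x5e,0xb2,0xe3}
#1 dst[0x03+7] := {0xbf,0x5e,0xb2,0xe3,0x12,0x43,0x22}
#2 dst[0x0b+3] := {0xe3,0x12,0x43}
#3 dst[0x06+2] := {0x5e,0xb2}
#4 dst[0x03+6] := {0xa7,0xe3,0x12,0x43,0xb2,0xe3}
#5 dst[0x12+4] := {0xa7,0xe3,0x12,0x43}
query mem[0x06]=0x43, mem[0x02]=0xce, mem[0x12]=0xa7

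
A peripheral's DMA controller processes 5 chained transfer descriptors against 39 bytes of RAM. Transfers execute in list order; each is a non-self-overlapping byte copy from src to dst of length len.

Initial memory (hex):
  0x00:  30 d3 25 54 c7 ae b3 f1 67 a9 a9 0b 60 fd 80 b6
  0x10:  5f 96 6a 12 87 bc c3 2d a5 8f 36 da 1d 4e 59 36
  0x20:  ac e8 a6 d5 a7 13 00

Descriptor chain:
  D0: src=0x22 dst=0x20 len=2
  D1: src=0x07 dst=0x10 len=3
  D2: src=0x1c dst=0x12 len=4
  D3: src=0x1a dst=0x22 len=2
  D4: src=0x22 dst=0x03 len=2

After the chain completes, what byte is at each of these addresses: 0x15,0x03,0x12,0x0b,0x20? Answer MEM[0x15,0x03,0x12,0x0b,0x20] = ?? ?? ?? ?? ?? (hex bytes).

MEM[0x15,0x03,0x12,0x0b,0x20] = 36 36 1d 0b a6

  after D0: wrote 2B at 0x20 = a6d5
  after D1: wrote 3B at 0x10 = f167a9
  after D2: wrote 4B at 0x12 = 1d4e5936
  after D3: wrote 2B at 0x22 = 36da
  after D4: wrote 2B at 0x03 = 36da
query mem[0x15]=0x36, mem[0x03]=0x36, mem[0x12]=0x1d, mem[0x0b]=0x0b, mem[0x20]=0xa6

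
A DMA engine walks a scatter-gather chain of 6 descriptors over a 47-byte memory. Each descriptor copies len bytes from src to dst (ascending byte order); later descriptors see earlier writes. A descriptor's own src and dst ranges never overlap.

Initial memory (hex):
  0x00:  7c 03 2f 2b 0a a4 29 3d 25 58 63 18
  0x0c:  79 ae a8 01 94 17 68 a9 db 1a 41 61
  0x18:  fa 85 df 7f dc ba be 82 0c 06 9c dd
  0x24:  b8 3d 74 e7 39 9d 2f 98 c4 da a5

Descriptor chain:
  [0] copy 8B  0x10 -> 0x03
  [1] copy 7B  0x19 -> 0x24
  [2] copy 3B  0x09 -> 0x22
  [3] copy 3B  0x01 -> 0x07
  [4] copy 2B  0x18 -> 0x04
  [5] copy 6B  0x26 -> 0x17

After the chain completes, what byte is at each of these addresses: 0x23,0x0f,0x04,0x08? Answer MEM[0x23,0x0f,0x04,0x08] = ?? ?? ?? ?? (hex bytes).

[0] 0x10->0x03 len=8 : 94 17 68 a9 db 1a 41 61
[1] 0x19->0x24 len=7 : 85 df 7f dc ba be 82
[2] 0x09->0x22 len=3 : 41 61 18
[3] 0x01->0x07 len=3 : 03 2f 94
[4] 0x18->0x04 len=2 : fa 85
[5] 0x26->0x17 len=6 : 7f dc ba be 82 98
query mem[0x23]=0x61, mem[0x0f]=0x01, mem[0x04]=0xfa, mem[0x08]=0x2f

MEM[0x23,0x0f,0x04,0x08] = 61 01 fa 2f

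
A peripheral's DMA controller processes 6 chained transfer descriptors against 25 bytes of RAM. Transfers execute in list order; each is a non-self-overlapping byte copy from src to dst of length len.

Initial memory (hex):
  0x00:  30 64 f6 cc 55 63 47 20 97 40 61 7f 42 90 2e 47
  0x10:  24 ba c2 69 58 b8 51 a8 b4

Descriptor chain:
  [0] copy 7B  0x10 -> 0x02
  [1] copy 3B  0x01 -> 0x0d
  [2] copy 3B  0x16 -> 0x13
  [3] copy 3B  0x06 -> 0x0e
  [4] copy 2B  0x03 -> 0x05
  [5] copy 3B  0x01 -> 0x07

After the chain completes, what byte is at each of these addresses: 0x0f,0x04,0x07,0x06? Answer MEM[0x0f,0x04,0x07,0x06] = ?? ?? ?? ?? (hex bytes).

[0] 0x10->0x02 len=7 : 24 ba c2 69 58 b8 51
[1] 0x01->0x0d len=3 : 64 24 ba
[2] 0x16->0x13 len=3 : 51 a8 b4
[3] 0x06->0x0e len=3 : 58 b8 51
[4] 0x03->0x05 len=2 : ba c2
[5] 0x01->0x07 len=3 : 64 24 ba
query mem[0x0f]=0xb8, mem[0x04]=0xc2, mem[0x07]=0x64, mem[0x06]=0xc2

MEM[0x0f,0x04,0x07,0x06] = b8 c2 64 c2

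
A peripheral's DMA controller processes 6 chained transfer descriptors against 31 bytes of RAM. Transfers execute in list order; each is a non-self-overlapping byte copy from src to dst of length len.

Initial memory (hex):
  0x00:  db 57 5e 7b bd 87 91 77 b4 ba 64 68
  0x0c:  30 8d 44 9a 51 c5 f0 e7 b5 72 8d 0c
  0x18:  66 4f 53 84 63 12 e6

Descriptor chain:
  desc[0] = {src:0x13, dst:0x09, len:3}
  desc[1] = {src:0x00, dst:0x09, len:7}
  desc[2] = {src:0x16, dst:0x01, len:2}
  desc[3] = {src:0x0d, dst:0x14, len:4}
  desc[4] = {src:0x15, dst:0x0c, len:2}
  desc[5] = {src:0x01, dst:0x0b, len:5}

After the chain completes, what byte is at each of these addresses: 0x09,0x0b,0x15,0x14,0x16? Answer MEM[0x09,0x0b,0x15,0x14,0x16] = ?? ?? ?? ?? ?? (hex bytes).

  after D0: wrote 3B at 0x09 = e7b572
  after D1: wrote 7B at 0x09 = db575e7bbd8791
  after D2: wrote 2B at 0x01 = 8d0c
  after D3: wrote 4B at 0x14 = bd879151
  after D4: wrote 2B at 0x0c = 8791
  after D5: wrote 5B at 0x0b = 8d0c7bbd87
query mem[0x09]=0xdb, mem[0x0b]=0x8d, mem[0x15]=0x87, mem[0x14]=0xbd, mem[0x16]=0x91

MEM[0x09,0x0b,0x15,0x14,0x16] = db 8d 87 bd 91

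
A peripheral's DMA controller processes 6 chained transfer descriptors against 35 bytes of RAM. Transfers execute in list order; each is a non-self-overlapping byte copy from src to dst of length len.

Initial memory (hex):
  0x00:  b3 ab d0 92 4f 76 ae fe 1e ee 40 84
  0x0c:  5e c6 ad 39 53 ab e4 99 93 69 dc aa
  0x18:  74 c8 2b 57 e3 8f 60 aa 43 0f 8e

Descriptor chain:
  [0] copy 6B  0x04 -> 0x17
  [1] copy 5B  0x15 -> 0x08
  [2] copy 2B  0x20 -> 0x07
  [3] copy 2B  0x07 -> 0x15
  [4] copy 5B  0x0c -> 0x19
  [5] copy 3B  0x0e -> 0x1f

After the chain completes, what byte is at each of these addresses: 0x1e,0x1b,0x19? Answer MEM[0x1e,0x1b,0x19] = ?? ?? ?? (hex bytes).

  after D0: wrote 6B at 0x17 = 4f76aefe1eee
  after D1: wrote 5B at 0x08 = 69dc4f76ae
  after D2: wrote 2B at 0x07 = 430f
  after D3: wrote 2B at 0x15 = 430f
  after D4: wrote 5B at 0x19 = aec6ad3953
  after D5: wrote 3B at 0x1f = ad3953
query mem[0x1e]=0x60, mem[0x1b]=0xad, mem[0x19]=0xae

MEM[0x1e,0x1b,0x19] = 60 ad ae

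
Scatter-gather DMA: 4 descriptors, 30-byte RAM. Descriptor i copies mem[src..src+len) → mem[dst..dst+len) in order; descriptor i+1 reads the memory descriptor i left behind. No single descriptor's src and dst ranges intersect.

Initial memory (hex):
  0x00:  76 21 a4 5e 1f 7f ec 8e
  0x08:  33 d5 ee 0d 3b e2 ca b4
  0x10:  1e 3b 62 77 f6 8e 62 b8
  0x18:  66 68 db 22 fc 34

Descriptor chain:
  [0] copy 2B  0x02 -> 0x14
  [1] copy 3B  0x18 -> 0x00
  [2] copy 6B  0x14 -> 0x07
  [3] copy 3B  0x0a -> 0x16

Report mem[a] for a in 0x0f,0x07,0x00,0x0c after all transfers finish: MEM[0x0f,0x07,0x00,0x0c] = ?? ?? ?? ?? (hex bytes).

MEM[0x0f,0x07,0x00,0x0c] = b4 a4 66 68

[0] 0x02->0x14 len=2 : a4 5e
[1] 0x18->0x00 len=3 : 66 68 db
[2] 0x14->0x07 len=6 : a4 5e 62 b8 66 68
[3] 0x0a->0x16 len=3 : b8 66 68
query mem[0x0f]=0xb4, mem[0x07]=0xa4, mem[0x00]=0x66, mem[0x0c]=0x68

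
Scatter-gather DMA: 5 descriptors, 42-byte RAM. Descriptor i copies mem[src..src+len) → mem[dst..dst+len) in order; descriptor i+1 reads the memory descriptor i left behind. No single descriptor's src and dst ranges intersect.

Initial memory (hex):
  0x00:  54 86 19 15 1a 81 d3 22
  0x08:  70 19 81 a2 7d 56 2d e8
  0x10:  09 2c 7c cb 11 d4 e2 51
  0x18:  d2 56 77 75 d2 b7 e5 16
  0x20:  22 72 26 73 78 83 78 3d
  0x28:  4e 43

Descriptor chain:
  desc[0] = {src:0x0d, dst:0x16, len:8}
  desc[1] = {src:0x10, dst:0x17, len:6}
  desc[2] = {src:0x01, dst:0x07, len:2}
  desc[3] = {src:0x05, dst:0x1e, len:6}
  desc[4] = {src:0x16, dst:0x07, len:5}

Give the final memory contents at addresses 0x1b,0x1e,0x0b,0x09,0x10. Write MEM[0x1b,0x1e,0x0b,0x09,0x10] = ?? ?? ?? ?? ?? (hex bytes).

MEM[0x1b,0x1e,0x0b,0x09,0x10] = 11 81 cb 2c 09

#0 dst[0x16+8] := {0x56,0x2d,0xe8,0x09,0x2c,0x7c,0xcb,0x11}
#1 dst[0x17+6] := {0x09,0x2c,0x7c,0xcb,0x11,0xd4}
#2 dst[0x07+2] := {0x86,0x19}
#3 dst[0x1e+6] := {0x81,0xd3,0x86,0x19,0x19,0x81}
#4 dst[0x07+5] := {0x56,0x09,0x2c,0x7c,0xcb}
query mem[0x1b]=0x11, mem[0x1e]=0x81, mem[0x0b]=0xcb, mem[0x09]=0x2c, mem[0x10]=0x09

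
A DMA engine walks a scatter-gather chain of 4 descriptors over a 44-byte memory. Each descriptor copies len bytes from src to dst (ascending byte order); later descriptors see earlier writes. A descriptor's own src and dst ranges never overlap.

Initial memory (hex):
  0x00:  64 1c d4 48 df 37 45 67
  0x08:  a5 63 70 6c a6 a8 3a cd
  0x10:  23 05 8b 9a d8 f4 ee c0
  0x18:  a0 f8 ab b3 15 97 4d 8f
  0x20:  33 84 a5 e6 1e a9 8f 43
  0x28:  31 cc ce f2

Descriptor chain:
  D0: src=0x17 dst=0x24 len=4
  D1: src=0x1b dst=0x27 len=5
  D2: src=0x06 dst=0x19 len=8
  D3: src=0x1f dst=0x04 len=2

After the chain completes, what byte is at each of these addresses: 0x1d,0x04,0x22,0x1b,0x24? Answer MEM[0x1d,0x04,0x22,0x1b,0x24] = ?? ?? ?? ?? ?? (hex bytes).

#0 dst[0x24+4] := {0xc0,0xa0,0xf8,0xab}
#1 dst[0x27+5] := {0xb3,0x15,0x97,0x4d,0x8f}
#2 dst[0x19+8] := {0x45,0x67,0xa5,0x63,0x70,0x6c,0xa6,0xa8}
#3 dst[0x04+2] := {0xa6,0xa8}
query mem[0x1d]=0x70, mem[0x04]=0xa6, mem[0x22]=0xa5, mem[0x1b]=0xa5, mem[0x24]=0xc0

MEM[0x1d,0x04,0x22,0x1b,0x24] = 70 a6 a5 a5 c0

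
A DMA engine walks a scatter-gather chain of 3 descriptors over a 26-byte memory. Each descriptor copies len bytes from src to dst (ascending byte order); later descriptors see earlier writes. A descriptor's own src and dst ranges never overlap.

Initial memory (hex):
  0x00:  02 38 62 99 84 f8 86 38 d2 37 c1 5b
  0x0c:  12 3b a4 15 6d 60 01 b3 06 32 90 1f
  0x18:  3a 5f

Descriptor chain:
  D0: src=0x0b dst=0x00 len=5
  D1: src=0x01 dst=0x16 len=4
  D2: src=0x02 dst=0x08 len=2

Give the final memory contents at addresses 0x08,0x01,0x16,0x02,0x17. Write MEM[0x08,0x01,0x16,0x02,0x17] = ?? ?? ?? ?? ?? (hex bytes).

[0] 0x0b->0x00 len=5 : 5b 12 3b a4 15
[1] 0x01->0x16 len=4 : 12 3b a4 15
[2] 0x02->0x08 len=2 : 3b a4
query mem[0x08]=0x3b, mem[0x01]=0x12, mem[0x16]=0x12, mem[0x02]=0x3b, mem[0x17]=0x3b

MEM[0x08,0x01,0x16,0x02,0x17] = 3b 12 12 3b 3b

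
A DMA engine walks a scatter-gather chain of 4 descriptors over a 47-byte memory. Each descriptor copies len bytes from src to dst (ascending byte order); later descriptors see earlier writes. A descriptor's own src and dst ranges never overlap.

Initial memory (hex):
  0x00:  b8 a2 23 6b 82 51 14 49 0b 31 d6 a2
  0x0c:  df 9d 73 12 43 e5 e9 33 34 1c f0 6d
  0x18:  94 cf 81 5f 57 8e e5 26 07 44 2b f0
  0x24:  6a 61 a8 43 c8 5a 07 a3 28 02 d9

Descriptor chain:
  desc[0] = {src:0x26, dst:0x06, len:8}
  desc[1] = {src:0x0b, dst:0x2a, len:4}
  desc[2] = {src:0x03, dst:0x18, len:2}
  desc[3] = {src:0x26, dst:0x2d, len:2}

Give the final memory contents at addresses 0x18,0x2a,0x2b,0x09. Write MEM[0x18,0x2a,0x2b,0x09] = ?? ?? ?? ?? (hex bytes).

MEM[0x18,0x2a,0x2b,0x09] = 6b a3 28 5a

#0 dst[0x06+8] := {0xa8,0x43,0xc8,0x5a,0x07,0xa3,0x28,0x02}
#1 dst[0x2a+4] := {0xa3,0x28,0x02,0x73}
#2 dst[0x18+2] := {0x6b,0x82}
#3 dst[0x2d+2] := {0xa8,0x43}
query mem[0x18]=0x6b, mem[0x2a]=0xa3, mem[0x2b]=0x28, mem[0x09]=0x5a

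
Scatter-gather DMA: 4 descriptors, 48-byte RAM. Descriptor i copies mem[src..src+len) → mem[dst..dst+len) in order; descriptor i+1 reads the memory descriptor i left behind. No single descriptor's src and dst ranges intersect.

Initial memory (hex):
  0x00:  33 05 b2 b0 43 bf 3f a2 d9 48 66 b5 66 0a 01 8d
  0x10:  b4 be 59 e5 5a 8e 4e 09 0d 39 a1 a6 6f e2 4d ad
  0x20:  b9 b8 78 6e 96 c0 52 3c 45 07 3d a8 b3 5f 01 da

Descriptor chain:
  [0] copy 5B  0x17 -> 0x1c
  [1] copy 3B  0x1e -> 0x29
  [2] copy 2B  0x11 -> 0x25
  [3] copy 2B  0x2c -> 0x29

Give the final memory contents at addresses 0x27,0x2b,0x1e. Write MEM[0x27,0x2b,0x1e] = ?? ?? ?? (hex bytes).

MEM[0x27,0x2b,0x1e] = 3c a6 39

D0: mem[0x1c..0x20] <- [09 0d 39 a1 a6]
D1: mem[0x29..0x2b] <- [39 a1 a6]
D2: mem[0x25..0x26] <- [be 59]
D3: mem[0x29..0x2a] <- [b3 5f]
query mem[0x27]=0x3c, mem[0x2b]=0xa6, mem[0x1e]=0x39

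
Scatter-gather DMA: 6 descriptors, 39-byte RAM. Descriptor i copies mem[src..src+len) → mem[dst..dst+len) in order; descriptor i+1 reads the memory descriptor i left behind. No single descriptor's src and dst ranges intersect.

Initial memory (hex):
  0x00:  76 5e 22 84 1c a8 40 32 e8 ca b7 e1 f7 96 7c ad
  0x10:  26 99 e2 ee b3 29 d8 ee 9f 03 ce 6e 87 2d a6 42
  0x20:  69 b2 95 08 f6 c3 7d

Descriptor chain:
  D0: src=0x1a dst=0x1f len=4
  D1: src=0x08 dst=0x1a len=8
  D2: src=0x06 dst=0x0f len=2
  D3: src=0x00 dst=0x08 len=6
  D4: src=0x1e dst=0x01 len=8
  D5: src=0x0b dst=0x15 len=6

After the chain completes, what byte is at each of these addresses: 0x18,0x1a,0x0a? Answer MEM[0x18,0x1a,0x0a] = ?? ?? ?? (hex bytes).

MEM[0x18,0x1a,0x0a] = 7c 32 22

[0] 0x1a->0x1f len=4 : ce 6e 87 2d
[1] 0x08->0x1a len=8 : e8 ca b7 e1 f7 96 7c ad
[2] 0x06->0x0f len=2 : 40 32
[3] 0x00->0x08 len=6 : 76 5e 22 84 1c a8
[4] 0x1e->0x01 len=8 : f7 96 7c ad 2d 08 f6 c3
[5] 0x0b->0x15 len=6 : 84 1c a8 7c 40 32
query mem[0x18]=0x7c, mem[0x1a]=0x32, mem[0x0a]=0x22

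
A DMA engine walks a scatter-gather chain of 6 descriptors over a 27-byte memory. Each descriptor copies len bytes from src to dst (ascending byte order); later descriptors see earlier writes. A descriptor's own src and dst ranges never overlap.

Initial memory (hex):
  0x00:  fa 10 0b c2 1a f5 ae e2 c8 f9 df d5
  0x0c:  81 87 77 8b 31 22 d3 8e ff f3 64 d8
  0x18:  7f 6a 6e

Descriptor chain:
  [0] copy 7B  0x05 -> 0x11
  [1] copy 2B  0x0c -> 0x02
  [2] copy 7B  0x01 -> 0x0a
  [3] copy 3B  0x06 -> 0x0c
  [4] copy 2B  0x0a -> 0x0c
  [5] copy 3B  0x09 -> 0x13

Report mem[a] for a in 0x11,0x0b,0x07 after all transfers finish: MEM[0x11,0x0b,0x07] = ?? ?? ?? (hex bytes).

MEM[0x11,0x0b,0x07] = f5 81 e2

  after D0: wrote 7B at 0x11 = f5aee2c8f9dfd5
  after D1: wrote 2B at 0x02 = 8187
  after D2: wrote 7B at 0x0a = 1081871af5aee2
  after D3: wrote 3B at 0x0c = aee2c8
  after D4: wrote 2B at 0x0c = 1081
  after D5: wrote 3B at 0x13 = f91081
query mem[0x11]=0xf5, mem[0x0b]=0x81, mem[0x07]=0xe2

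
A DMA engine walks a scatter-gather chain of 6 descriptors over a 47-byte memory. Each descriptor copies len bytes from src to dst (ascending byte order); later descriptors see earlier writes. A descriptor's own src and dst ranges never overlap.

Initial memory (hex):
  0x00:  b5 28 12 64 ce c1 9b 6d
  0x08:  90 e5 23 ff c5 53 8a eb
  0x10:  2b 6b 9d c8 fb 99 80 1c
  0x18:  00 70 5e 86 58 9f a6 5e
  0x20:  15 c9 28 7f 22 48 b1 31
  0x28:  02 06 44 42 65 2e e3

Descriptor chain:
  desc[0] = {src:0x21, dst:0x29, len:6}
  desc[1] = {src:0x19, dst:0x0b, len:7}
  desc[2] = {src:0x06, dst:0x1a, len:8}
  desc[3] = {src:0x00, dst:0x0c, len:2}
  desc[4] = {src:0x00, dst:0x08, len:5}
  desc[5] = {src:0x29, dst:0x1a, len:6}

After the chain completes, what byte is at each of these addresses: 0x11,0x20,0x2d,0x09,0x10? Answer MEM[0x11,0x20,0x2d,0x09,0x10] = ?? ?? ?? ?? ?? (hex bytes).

  after D0: wrote 6B at 0x29 = c9287f2248b1
  after D1: wrote 7B at 0x0b = 705e86589fa65e
  after D2: wrote 8B at 0x1a = 9b6d90e523705e86
  after D3: wrote 2B at 0x0c = b528
  after D4: wrote 5B at 0x08 = b5281264ce
  after D5: wrote 6B at 0x1a = c9287f2248b1
query mem[0x11]=0x5e, mem[0x20]=0x5e, mem[0x2d]=0x48, mem[0x09]=0x28, mem[0x10]=0xa6

MEM[0x11,0x20,0x2d,0x09,0x10] = 5e 5e 48 28 a6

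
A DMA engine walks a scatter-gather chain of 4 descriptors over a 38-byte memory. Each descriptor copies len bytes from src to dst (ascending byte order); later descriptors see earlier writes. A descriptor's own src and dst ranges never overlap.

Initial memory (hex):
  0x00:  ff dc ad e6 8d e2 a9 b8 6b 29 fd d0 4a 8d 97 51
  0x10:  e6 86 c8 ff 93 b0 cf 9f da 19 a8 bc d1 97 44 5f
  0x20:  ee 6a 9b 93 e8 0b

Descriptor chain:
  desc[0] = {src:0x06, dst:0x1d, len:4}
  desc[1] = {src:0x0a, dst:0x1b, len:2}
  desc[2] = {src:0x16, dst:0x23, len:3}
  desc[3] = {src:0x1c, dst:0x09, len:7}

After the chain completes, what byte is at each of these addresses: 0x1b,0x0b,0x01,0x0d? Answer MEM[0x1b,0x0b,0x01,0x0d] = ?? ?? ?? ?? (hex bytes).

MEM[0x1b,0x0b,0x01,0x0d] = fd b8 dc 29

[0] 0x06->0x1d len=4 : a9 b8 6b 29
[1] 0x0a->0x1b len=2 : fd d0
[2] 0x16->0x23 len=3 : cf 9f da
[3] 0x1c->0x09 len=7 : d0 a9 b8 6b 29 6a 9b
query mem[0x1b]=0xfd, mem[0x0b]=0xb8, mem[0x01]=0xdc, mem[0x0d]=0x29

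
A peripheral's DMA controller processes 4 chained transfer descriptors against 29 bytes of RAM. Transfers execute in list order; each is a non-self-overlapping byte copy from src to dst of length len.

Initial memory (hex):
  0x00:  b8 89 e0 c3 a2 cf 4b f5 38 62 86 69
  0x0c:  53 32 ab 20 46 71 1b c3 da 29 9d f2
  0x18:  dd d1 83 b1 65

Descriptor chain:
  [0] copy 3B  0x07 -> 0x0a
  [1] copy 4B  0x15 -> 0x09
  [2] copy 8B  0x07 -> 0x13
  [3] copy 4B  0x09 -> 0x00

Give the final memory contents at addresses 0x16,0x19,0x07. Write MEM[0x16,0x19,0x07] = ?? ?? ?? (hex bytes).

D0: mem[0x0a..0x0c] <- [f5 38 62]
D1: mem[0x09..0x0c] <- [29 9d f2 dd]
D2: mem[0x13..0x1a] <- [f5 38 29 9d f2 dd 32 ab]
D3: mem[0x00..0x03] <- [29 9d f2 dd]
query mem[0x16]=0x9d, mem[0x19]=0x32, mem[0x07]=0xf5

MEM[0x16,0x19,0x07] = 9d 32 f5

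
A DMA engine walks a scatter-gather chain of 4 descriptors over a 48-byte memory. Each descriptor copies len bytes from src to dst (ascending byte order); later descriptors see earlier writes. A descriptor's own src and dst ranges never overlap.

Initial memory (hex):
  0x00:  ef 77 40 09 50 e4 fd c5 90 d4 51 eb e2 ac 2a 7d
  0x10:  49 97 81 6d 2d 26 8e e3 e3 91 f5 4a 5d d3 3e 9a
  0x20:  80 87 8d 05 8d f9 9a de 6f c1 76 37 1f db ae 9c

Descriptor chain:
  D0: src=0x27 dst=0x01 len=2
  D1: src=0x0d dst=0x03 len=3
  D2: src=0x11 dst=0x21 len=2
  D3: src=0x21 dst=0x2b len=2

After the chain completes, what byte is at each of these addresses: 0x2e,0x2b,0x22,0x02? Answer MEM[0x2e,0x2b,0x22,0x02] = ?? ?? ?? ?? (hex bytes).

#0 dst[0x01+2] := {0xde,0x6f}
#1 dst[0x03+3] := {0xac,0x2a,0x7d}
#2 dst[0x21+2] := {0x97,0x81}
#3 dst[0x2b+2] := {0x97,0x81}
query mem[0x2e]=0xae, mem[0x2b]=0x97, mem[0x22]=0x81, mem[0x02]=0x6f

MEM[0x2e,0x2b,0x22,0x02] = ae 97 81 6f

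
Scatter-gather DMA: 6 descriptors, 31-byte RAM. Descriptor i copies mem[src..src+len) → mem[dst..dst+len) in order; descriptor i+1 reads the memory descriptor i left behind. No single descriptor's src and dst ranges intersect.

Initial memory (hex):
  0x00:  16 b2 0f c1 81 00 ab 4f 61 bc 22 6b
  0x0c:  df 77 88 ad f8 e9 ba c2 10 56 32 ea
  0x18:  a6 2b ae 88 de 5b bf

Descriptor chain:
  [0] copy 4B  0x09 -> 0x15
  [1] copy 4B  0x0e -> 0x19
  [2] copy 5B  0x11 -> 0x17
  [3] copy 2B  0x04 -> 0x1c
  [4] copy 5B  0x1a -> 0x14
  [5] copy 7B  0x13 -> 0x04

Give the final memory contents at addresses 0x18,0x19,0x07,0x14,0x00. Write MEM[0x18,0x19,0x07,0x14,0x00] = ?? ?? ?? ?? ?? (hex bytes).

#0 dst[0x15+4] := {0xbc,0x22,0x6b,0xdf}
#1 dst[0x19+4] := {0x88,0xad,0xf8,0xe9}
#2 dst[0x17+5] := {0xe9,0xba,0xc2,0x10,0xbc}
#3 dst[0x1c+2] := {0x81,0x00}
#4 dst[0x14+5] := {0x10,0xbc,0x81,0x00,0xbf}
#5 dst[0x04+7] := {0xc2,0x10,0xbc,0x81,0x00,0xbf,0xc2}
query mem[0x18]=0xbf, mem[0x19]=0xc2, mem[0x07]=0x81, mem[0x14]=0x10, mem[0x00]=0x16

MEM[0x18,0x19,0x07,0x14,0x00] = bf c2 81 10 16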